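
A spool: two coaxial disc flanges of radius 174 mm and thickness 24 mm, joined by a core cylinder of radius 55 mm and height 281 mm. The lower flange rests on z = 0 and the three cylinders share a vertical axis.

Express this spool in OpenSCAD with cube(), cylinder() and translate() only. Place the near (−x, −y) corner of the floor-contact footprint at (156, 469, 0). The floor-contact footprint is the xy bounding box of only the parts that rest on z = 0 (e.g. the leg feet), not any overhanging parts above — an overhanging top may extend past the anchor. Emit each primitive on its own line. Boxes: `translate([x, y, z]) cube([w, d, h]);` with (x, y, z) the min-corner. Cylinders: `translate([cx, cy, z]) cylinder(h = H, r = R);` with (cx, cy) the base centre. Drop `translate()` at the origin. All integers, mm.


translate([330, 643, 0]) cylinder(h = 24, r = 174);
translate([330, 643, 24]) cylinder(h = 281, r = 55);
translate([330, 643, 305]) cylinder(h = 24, r = 174);


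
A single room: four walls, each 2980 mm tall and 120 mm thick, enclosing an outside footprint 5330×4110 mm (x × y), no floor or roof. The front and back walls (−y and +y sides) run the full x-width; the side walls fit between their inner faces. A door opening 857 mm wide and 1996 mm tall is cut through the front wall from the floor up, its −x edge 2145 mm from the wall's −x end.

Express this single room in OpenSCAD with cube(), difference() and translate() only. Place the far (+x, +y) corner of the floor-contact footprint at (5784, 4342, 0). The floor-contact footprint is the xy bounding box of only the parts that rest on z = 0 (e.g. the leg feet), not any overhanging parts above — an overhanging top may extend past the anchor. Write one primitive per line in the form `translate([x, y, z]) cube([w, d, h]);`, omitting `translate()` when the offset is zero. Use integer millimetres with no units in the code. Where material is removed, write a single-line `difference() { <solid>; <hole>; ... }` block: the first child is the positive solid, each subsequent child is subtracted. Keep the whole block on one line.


difference() { translate([454, 232, 0]) cube([5330, 120, 2980]); translate([2599, 232, 0]) cube([857, 120, 1996]); }
translate([454, 4222, 0]) cube([5330, 120, 2980]);
translate([454, 352, 0]) cube([120, 3870, 2980]);
translate([5664, 352, 0]) cube([120, 3870, 2980]);


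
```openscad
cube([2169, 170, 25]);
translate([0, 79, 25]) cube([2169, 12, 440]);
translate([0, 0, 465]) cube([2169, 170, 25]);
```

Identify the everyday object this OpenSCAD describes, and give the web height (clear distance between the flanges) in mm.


An I-beam. The web height is 440 mm.

Two wide flanges with a thin centred web — an I-beam. Overall 490 mm minus two 25 mm flanges gives a web of 490 − 2·25 = 440 mm.


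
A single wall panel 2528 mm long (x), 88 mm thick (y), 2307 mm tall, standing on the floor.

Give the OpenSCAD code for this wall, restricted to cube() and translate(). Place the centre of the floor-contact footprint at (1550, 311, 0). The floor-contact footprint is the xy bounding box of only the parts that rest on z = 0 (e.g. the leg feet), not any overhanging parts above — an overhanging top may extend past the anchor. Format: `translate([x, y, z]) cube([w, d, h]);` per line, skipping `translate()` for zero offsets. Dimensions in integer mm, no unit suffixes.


translate([286, 267, 0]) cube([2528, 88, 2307]);


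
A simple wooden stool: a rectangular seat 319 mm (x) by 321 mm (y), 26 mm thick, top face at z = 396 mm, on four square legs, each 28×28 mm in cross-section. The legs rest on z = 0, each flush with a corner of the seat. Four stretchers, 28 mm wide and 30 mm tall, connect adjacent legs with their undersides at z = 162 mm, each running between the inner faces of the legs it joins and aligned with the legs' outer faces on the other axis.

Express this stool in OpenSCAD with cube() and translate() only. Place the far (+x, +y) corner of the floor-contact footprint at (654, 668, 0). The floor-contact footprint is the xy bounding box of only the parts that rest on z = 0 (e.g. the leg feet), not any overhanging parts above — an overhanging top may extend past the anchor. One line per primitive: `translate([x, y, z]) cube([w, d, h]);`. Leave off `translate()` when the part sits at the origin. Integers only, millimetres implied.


translate([335, 347, 370]) cube([319, 321, 26]);
translate([335, 347, 0]) cube([28, 28, 370]);
translate([626, 347, 0]) cube([28, 28, 370]);
translate([335, 640, 0]) cube([28, 28, 370]);
translate([626, 640, 0]) cube([28, 28, 370]);
translate([363, 347, 162]) cube([263, 28, 30]);
translate([363, 640, 162]) cube([263, 28, 30]);
translate([335, 375, 162]) cube([28, 265, 30]);
translate([626, 375, 162]) cube([28, 265, 30]);


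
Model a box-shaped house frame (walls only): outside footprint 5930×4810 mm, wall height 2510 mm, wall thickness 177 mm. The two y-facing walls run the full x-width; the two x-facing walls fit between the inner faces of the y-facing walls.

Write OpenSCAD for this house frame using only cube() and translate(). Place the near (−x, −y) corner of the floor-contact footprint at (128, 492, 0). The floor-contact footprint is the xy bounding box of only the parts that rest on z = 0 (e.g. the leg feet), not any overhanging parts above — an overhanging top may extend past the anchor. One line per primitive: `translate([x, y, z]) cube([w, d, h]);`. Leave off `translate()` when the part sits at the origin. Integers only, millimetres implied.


translate([128, 492, 0]) cube([5930, 177, 2510]);
translate([128, 5125, 0]) cube([5930, 177, 2510]);
translate([128, 669, 0]) cube([177, 4456, 2510]);
translate([5881, 669, 0]) cube([177, 4456, 2510]);


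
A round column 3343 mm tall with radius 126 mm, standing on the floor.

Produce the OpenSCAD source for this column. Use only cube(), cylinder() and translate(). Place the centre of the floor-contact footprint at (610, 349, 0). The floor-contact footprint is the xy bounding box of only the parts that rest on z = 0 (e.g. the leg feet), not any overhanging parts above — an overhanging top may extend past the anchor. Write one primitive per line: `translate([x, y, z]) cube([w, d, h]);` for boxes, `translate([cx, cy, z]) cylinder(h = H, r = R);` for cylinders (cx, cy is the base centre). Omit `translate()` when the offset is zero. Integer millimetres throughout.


translate([610, 349, 0]) cylinder(h = 3343, r = 126);


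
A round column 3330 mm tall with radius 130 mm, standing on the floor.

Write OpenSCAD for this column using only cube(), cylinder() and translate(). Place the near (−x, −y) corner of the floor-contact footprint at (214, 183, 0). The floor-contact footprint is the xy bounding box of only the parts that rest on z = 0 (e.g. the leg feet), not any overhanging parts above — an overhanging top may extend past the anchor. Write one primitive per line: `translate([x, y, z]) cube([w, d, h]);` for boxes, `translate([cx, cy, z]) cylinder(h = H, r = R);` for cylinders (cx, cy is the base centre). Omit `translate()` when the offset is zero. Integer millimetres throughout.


translate([344, 313, 0]) cylinder(h = 3330, r = 130);


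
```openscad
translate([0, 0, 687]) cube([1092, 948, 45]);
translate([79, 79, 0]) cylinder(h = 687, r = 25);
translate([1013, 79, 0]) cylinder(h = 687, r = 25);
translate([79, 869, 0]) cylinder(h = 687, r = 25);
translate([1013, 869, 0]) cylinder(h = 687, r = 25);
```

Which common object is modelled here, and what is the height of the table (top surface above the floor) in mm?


A table. The table height is 732 mm.

A 1092×948×45 slab sits at z = 687 on four Ø50 mm round legs — a table. The top surface is at 687 + 45 = 732 mm.


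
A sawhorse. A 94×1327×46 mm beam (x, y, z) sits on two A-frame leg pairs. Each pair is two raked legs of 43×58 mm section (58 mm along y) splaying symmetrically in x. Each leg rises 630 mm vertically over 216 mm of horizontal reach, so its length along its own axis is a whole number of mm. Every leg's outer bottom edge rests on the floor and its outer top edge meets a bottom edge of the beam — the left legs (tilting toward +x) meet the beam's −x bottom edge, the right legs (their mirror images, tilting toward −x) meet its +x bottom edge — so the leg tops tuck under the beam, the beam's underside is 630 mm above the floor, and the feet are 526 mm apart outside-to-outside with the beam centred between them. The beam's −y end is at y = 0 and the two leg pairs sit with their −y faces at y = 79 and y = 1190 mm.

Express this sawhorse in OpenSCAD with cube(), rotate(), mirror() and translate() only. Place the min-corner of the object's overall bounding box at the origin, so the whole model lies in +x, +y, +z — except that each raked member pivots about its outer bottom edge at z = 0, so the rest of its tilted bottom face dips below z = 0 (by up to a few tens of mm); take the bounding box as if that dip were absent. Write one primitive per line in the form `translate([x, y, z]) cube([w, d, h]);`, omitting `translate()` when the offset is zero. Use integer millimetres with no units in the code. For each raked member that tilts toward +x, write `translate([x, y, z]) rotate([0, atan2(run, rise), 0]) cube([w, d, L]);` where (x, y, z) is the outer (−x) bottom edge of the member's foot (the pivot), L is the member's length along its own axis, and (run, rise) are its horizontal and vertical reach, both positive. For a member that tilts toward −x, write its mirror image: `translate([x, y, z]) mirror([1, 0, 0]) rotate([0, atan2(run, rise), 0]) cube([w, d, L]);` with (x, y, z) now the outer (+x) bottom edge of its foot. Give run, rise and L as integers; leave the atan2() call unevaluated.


translate([216, 0, 630]) cube([94, 1327, 46]);
translate([0, 79, 0]) rotate([0, atan2(216, 630), 0]) cube([43, 58, 666]);
translate([526, 79, 0]) mirror([1, 0, 0]) rotate([0, atan2(216, 630), 0]) cube([43, 58, 666]);
translate([0, 1190, 0]) rotate([0, atan2(216, 630), 0]) cube([43, 58, 666]);
translate([526, 1190, 0]) mirror([1, 0, 0]) rotate([0, atan2(216, 630), 0]) cube([43, 58, 666]);


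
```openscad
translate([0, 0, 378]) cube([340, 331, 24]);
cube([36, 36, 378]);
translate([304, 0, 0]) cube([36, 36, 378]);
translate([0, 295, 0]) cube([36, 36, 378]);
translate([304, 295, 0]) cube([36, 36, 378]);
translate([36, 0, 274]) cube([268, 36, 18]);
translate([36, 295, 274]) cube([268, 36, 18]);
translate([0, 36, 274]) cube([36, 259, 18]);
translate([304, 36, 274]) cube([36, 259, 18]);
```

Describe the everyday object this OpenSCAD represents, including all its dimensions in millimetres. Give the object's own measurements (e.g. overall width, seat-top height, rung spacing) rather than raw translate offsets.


A four-legged stool. The seat is a 340×331×24 mm slab whose top surface is at z = 402 mm; four square legs, each 36×36 mm in cross-section, run from the floor (z = 0) to the underside of the seat, each flush with a corner of the seat. Four stretchers, 36 mm wide and 18 mm tall, connect adjacent legs with their undersides at z = 274 mm, each running between the inner faces of the legs it joins and aligned with the legs' outer faces on the other axis.


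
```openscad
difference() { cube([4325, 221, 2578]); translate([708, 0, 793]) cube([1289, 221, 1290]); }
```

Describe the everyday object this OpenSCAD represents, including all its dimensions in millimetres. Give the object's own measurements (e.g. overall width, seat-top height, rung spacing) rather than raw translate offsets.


A wall 4325 mm long (x), 221 mm thick (y), 2578 mm tall, with a rectangular window opening cut through it. The opening is 1289 mm wide and 1290 mm tall; its sill is at z = 793 mm and its near (−x) edge is 708 mm from the wall's −x end. The opening passes through the full wall thickness.


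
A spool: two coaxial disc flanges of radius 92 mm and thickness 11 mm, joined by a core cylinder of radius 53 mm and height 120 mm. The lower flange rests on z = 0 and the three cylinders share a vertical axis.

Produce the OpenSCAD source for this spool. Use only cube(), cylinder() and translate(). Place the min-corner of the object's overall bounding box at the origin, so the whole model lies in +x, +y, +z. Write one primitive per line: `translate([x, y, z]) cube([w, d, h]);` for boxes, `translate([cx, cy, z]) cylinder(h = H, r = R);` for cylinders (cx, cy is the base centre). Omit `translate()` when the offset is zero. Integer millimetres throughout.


translate([92, 92, 0]) cylinder(h = 11, r = 92);
translate([92, 92, 11]) cylinder(h = 120, r = 53);
translate([92, 92, 131]) cylinder(h = 11, r = 92);


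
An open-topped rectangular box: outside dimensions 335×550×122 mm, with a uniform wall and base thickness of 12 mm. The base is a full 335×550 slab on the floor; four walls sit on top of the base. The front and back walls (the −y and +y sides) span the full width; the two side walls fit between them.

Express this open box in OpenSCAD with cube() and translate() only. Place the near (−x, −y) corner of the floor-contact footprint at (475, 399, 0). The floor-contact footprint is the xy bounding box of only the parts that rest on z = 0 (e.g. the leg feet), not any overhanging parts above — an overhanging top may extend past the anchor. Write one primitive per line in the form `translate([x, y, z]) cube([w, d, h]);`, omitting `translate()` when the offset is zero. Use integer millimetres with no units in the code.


translate([475, 399, 0]) cube([335, 550, 12]);
translate([475, 399, 12]) cube([335, 12, 110]);
translate([475, 937, 12]) cube([335, 12, 110]);
translate([475, 411, 12]) cube([12, 526, 110]);
translate([798, 411, 12]) cube([12, 526, 110]);


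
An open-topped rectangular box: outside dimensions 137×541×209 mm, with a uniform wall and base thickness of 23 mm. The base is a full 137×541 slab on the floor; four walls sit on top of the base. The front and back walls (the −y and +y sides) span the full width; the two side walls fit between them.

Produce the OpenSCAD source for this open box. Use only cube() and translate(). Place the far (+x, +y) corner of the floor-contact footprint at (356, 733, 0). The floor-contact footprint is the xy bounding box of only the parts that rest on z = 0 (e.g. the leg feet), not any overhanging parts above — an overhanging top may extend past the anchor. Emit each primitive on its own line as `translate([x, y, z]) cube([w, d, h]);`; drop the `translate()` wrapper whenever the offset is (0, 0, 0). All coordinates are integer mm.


translate([219, 192, 0]) cube([137, 541, 23]);
translate([219, 192, 23]) cube([137, 23, 186]);
translate([219, 710, 23]) cube([137, 23, 186]);
translate([219, 215, 23]) cube([23, 495, 186]);
translate([333, 215, 23]) cube([23, 495, 186]);


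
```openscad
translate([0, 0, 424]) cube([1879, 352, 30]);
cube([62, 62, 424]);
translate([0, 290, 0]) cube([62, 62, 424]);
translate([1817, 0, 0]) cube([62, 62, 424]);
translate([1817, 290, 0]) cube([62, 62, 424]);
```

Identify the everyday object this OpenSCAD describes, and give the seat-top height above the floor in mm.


A bench. The seat-top height is 454 mm.

A long slab on four corner posts — a bench. The slab sits at z = 424 with thickness 30, so the top is 424 + 30 = 454 mm.


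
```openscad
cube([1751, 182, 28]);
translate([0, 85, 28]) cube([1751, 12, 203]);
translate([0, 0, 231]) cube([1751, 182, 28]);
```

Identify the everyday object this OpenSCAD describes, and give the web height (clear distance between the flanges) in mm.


An I-beam. The web height is 203 mm.

Two wide flanges with a thin centred web — an I-beam. Overall 259 mm minus two 28 mm flanges gives a web of 259 − 2·28 = 203 mm.


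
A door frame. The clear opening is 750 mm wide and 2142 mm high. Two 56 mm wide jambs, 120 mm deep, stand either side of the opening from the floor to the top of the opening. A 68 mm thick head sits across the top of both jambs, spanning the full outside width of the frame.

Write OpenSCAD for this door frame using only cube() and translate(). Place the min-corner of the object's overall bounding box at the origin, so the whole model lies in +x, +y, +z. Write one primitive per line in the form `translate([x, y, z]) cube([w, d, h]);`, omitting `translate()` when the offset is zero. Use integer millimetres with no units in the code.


cube([56, 120, 2142]);
translate([806, 0, 0]) cube([56, 120, 2142]);
translate([0, 0, 2142]) cube([862, 120, 68]);


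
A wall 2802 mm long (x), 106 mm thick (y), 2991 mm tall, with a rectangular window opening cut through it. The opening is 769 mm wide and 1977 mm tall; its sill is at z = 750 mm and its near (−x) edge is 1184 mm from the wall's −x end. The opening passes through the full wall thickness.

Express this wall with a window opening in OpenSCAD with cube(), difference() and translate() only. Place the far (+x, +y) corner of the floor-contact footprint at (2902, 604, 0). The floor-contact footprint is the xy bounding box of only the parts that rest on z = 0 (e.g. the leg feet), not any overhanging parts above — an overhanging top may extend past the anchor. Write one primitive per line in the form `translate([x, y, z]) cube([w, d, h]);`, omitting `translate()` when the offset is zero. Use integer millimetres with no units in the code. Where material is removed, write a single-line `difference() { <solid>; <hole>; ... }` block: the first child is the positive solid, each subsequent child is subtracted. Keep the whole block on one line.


difference() { translate([100, 498, 0]) cube([2802, 106, 2991]); translate([1284, 498, 750]) cube([769, 106, 1977]); }


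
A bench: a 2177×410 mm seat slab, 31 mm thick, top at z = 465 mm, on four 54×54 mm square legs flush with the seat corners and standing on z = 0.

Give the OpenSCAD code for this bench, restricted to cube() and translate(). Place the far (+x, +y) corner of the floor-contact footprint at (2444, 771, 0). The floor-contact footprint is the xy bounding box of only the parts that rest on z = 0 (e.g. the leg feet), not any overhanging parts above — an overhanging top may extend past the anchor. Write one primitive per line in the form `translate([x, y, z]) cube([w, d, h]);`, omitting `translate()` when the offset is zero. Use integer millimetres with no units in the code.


translate([267, 361, 434]) cube([2177, 410, 31]);
translate([267, 361, 0]) cube([54, 54, 434]);
translate([267, 717, 0]) cube([54, 54, 434]);
translate([2390, 361, 0]) cube([54, 54, 434]);
translate([2390, 717, 0]) cube([54, 54, 434]);


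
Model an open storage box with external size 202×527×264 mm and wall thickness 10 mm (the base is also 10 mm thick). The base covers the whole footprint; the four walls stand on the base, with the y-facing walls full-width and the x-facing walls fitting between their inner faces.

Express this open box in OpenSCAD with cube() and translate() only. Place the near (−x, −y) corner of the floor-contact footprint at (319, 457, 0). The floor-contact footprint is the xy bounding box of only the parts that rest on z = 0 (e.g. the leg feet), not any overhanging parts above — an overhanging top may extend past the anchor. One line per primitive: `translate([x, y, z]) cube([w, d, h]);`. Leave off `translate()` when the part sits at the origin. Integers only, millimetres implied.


translate([319, 457, 0]) cube([202, 527, 10]);
translate([319, 457, 10]) cube([202, 10, 254]);
translate([319, 974, 10]) cube([202, 10, 254]);
translate([319, 467, 10]) cube([10, 507, 254]);
translate([511, 467, 10]) cube([10, 507, 254]);


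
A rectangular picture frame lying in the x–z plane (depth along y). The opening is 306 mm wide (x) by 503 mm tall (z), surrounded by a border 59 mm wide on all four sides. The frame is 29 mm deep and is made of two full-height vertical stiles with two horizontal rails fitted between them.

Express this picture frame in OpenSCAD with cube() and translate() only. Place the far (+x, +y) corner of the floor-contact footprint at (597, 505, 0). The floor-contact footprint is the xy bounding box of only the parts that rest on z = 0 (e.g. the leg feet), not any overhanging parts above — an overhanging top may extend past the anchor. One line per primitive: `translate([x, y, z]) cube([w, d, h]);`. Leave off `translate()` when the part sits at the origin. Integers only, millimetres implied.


translate([173, 476, 0]) cube([59, 29, 621]);
translate([538, 476, 0]) cube([59, 29, 621]);
translate([232, 476, 0]) cube([306, 29, 59]);
translate([232, 476, 562]) cube([306, 29, 59]);


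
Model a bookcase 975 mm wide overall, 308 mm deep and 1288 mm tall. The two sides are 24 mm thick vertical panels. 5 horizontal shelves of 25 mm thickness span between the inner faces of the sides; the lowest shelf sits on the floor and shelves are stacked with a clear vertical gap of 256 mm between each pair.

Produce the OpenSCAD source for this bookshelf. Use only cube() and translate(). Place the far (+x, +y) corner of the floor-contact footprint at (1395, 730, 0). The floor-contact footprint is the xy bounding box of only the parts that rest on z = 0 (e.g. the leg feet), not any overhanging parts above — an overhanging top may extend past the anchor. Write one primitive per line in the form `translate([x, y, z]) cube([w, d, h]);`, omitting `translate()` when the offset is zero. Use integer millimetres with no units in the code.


translate([420, 422, 0]) cube([24, 308, 1288]);
translate([1371, 422, 0]) cube([24, 308, 1288]);
translate([444, 422, 0]) cube([927, 308, 25]);
translate([444, 422, 281]) cube([927, 308, 25]);
translate([444, 422, 562]) cube([927, 308, 25]);
translate([444, 422, 843]) cube([927, 308, 25]);
translate([444, 422, 1124]) cube([927, 308, 25]);


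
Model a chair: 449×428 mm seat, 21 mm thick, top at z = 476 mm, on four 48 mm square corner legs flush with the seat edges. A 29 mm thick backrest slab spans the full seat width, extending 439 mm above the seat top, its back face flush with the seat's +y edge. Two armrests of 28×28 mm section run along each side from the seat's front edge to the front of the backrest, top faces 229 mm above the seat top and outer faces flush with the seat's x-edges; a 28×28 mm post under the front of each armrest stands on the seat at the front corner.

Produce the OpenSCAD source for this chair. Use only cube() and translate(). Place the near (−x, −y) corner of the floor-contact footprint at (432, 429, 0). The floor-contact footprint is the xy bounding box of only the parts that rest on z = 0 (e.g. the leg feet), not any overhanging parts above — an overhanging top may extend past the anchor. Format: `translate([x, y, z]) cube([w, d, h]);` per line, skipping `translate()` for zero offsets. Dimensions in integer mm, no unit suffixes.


// leg_h = 476 - 21 = 455
// arm post h = 229 - 28 = 201
translate([432, 429, 455]) cube([449, 428, 21]);
translate([432, 429, 0]) cube([48, 48, 455]);
translate([833, 429, 0]) cube([48, 48, 455]);
translate([432, 809, 0]) cube([48, 48, 455]);
translate([833, 809, 0]) cube([48, 48, 455]);
translate([432, 828, 476]) cube([449, 29, 439]);
translate([432, 429, 677]) cube([28, 399, 28]);
translate([853, 429, 677]) cube([28, 399, 28]);
translate([432, 429, 476]) cube([28, 28, 201]);
translate([853, 429, 476]) cube([28, 28, 201]);


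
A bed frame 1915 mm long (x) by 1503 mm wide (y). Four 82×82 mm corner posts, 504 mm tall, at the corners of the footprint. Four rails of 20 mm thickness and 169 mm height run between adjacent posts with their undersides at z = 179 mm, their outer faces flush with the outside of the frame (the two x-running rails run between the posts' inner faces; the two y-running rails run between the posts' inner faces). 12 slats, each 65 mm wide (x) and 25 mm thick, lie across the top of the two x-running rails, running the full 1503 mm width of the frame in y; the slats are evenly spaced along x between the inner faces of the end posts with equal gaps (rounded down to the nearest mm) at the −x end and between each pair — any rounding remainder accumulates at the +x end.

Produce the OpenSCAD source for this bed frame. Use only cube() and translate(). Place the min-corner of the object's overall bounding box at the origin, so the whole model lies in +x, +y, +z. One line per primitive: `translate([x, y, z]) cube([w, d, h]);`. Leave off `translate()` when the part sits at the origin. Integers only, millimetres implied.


cube([82, 82, 504]);
translate([0, 1421, 0]) cube([82, 82, 504]);
translate([1833, 0, 0]) cube([82, 82, 504]);
translate([1833, 1421, 0]) cube([82, 82, 504]);
translate([82, 0, 179]) cube([1751, 20, 169]);
translate([82, 1483, 179]) cube([1751, 20, 169]);
translate([0, 82, 179]) cube([20, 1339, 169]);
translate([1895, 82, 179]) cube([20, 1339, 169]);
translate([156, 0, 348]) cube([65, 1503, 25]);
translate([295, 0, 348]) cube([65, 1503, 25]);
translate([434, 0, 348]) cube([65, 1503, 25]);
translate([573, 0, 348]) cube([65, 1503, 25]);
translate([712, 0, 348]) cube([65, 1503, 25]);
translate([851, 0, 348]) cube([65, 1503, 25]);
translate([990, 0, 348]) cube([65, 1503, 25]);
translate([1129, 0, 348]) cube([65, 1503, 25]);
translate([1268, 0, 348]) cube([65, 1503, 25]);
translate([1407, 0, 348]) cube([65, 1503, 25]);
translate([1546, 0, 348]) cube([65, 1503, 25]);
translate([1685, 0, 348]) cube([65, 1503, 25]);


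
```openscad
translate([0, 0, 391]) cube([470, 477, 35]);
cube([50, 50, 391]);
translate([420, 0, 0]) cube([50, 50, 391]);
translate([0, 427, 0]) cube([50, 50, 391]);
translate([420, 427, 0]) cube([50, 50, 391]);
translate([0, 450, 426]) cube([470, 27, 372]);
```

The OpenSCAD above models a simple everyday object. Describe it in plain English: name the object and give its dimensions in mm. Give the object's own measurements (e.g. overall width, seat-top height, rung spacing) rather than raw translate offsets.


A chair. The seat is a 470×477×35 mm slab with its top at z = 426 mm, on four 50×50 mm corner legs (flush with the seat edges, standing on z = 0). A flat backrest 27 mm thick, 372 mm tall, spans the full seat width and rises from the seat top along its +y edge, rear face flush with the rear of the seat.


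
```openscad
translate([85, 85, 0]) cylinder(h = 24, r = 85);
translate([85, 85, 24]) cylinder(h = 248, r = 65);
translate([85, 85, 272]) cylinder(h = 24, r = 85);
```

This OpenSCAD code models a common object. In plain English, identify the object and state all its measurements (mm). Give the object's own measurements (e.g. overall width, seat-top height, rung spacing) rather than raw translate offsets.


A spool: two coaxial disc flanges of radius 85 mm and thickness 24 mm, joined by a core cylinder of radius 65 mm and height 248 mm. The lower flange rests on z = 0 and the three cylinders share a vertical axis.


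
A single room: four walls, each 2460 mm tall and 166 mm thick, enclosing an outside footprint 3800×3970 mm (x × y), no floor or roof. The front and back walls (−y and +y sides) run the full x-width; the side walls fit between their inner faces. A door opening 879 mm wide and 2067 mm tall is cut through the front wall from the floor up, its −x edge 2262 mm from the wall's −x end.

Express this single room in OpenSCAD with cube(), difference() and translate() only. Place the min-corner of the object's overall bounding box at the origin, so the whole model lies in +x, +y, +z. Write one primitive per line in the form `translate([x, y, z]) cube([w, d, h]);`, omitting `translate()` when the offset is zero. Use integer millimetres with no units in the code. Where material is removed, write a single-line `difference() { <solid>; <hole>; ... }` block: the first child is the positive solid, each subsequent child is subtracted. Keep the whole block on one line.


difference() { cube([3800, 166, 2460]); translate([2262, 0, 0]) cube([879, 166, 2067]); }
translate([0, 3804, 0]) cube([3800, 166, 2460]);
translate([0, 166, 0]) cube([166, 3638, 2460]);
translate([3634, 166, 0]) cube([166, 3638, 2460]);


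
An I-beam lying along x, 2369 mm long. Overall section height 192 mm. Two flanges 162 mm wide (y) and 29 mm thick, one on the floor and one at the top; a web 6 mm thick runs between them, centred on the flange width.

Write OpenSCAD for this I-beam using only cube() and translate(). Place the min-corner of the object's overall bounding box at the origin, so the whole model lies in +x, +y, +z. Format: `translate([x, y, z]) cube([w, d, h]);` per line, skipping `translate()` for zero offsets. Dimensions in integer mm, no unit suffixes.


cube([2369, 162, 29]);
translate([0, 78, 29]) cube([2369, 6, 134]);
translate([0, 0, 163]) cube([2369, 162, 29]);


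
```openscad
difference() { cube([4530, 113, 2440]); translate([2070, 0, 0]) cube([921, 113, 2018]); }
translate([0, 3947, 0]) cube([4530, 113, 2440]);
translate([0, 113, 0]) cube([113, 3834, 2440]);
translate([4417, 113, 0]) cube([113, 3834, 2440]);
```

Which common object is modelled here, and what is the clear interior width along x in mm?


A single room. The interior width is 4304 mm.

Four walls enclosing a rectangle with a door in the front wall — a room. Outside width 4530 minus two 113 mm walls gives 4304 mm.


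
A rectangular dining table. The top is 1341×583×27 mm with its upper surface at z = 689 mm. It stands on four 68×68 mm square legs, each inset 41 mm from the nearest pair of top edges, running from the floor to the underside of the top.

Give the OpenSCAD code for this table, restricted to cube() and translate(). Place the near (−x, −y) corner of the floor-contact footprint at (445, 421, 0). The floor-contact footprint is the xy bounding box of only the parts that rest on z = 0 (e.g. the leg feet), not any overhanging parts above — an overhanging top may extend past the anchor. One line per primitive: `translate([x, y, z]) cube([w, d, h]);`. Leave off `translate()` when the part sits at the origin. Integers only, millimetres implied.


translate([404, 380, 662]) cube([1341, 583, 27]);
translate([445, 421, 0]) cube([68, 68, 662]);
translate([1636, 421, 0]) cube([68, 68, 662]);
translate([445, 854, 0]) cube([68, 68, 662]);
translate([1636, 854, 0]) cube([68, 68, 662]);


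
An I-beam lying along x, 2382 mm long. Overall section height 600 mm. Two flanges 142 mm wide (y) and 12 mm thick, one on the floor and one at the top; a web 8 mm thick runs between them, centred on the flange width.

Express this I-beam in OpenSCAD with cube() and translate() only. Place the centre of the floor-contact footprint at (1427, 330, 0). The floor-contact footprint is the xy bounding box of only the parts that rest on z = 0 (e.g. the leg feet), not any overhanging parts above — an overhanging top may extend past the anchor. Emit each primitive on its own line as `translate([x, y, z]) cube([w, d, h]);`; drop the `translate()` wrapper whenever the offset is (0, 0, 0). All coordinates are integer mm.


translate([236, 259, 0]) cube([2382, 142, 12]);
translate([236, 326, 12]) cube([2382, 8, 576]);
translate([236, 259, 588]) cube([2382, 142, 12]);


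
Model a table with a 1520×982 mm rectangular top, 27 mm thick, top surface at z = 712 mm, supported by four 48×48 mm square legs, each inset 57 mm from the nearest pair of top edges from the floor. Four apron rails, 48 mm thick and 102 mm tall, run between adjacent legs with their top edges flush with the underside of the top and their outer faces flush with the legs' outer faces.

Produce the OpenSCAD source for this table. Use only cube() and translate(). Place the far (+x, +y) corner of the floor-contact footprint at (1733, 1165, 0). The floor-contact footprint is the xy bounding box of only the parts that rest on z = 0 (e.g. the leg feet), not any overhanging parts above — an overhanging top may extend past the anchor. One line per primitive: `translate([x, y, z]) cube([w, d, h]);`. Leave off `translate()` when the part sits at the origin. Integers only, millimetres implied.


// leg_h = 712 - 27 = 685
// apron z = 685 - 102 = 583
translate([270, 240, 685]) cube([1520, 982, 27]);
translate([327, 297, 0]) cube([48, 48, 685]);
translate([1685, 297, 0]) cube([48, 48, 685]);
translate([327, 1117, 0]) cube([48, 48, 685]);
translate([1685, 1117, 0]) cube([48, 48, 685]);
translate([375, 297, 583]) cube([1310, 48, 102]);
translate([375, 1117, 583]) cube([1310, 48, 102]);
translate([327, 345, 583]) cube([48, 772, 102]);
translate([1685, 345, 583]) cube([48, 772, 102]);


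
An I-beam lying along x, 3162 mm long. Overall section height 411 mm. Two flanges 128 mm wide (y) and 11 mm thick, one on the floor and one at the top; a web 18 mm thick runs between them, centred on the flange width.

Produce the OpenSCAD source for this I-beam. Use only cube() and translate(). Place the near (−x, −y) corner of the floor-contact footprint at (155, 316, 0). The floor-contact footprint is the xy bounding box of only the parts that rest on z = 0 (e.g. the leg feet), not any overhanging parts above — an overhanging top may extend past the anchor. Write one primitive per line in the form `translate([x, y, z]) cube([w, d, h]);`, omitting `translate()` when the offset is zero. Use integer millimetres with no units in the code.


translate([155, 316, 0]) cube([3162, 128, 11]);
translate([155, 371, 11]) cube([3162, 18, 389]);
translate([155, 316, 400]) cube([3162, 128, 11]);


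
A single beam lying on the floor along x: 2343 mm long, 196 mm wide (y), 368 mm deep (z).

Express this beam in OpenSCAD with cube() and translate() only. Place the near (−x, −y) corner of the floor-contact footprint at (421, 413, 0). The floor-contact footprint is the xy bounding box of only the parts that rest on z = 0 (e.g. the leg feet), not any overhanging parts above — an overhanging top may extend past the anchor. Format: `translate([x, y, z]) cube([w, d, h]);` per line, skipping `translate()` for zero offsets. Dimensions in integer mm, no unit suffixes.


translate([421, 413, 0]) cube([2343, 196, 368]);


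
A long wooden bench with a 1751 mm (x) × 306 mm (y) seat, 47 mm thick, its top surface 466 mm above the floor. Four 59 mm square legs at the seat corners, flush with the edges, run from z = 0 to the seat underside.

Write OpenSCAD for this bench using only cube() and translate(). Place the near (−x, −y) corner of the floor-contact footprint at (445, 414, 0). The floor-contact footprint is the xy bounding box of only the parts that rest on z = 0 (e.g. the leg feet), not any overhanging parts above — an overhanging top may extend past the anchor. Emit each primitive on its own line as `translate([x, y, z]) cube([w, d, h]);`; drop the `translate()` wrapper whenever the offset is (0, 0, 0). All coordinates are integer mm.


translate([445, 414, 419]) cube([1751, 306, 47]);
translate([445, 414, 0]) cube([59, 59, 419]);
translate([445, 661, 0]) cube([59, 59, 419]);
translate([2137, 414, 0]) cube([59, 59, 419]);
translate([2137, 661, 0]) cube([59, 59, 419]);


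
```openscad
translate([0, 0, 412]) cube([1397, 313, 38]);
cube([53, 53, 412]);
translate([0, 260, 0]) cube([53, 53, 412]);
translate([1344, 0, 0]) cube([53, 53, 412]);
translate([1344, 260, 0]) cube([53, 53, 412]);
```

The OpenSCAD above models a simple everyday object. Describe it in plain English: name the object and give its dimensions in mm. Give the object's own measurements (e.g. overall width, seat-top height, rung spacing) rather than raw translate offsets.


A bench: a 1397×313 mm seat slab, 38 mm thick, top at z = 450 mm, on four 53×53 mm square legs flush with the seat corners and standing on z = 0.


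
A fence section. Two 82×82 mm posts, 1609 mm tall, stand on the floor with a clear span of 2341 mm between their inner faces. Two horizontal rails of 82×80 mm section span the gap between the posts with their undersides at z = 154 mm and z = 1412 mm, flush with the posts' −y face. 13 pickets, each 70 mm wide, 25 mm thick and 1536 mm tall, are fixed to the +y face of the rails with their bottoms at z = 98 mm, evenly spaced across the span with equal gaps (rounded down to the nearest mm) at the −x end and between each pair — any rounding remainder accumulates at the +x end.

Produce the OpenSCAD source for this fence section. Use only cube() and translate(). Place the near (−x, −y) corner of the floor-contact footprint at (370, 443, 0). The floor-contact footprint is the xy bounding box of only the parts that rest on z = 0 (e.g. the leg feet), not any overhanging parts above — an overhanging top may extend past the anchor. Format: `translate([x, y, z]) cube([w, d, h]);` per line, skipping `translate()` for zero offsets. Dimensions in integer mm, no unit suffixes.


translate([370, 443, 0]) cube([82, 82, 1609]);
translate([2793, 443, 0]) cube([82, 82, 1609]);
translate([452, 443, 154]) cube([2341, 82, 80]);
translate([452, 443, 1412]) cube([2341, 82, 80]);
translate([554, 525, 98]) cube([70, 25, 1536]);
translate([726, 525, 98]) cube([70, 25, 1536]);
translate([898, 525, 98]) cube([70, 25, 1536]);
translate([1070, 525, 98]) cube([70, 25, 1536]);
translate([1242, 525, 98]) cube([70, 25, 1536]);
translate([1414, 525, 98]) cube([70, 25, 1536]);
translate([1586, 525, 98]) cube([70, 25, 1536]);
translate([1758, 525, 98]) cube([70, 25, 1536]);
translate([1930, 525, 98]) cube([70, 25, 1536]);
translate([2102, 525, 98]) cube([70, 25, 1536]);
translate([2274, 525, 98]) cube([70, 25, 1536]);
translate([2446, 525, 98]) cube([70, 25, 1536]);
translate([2618, 525, 98]) cube([70, 25, 1536]);


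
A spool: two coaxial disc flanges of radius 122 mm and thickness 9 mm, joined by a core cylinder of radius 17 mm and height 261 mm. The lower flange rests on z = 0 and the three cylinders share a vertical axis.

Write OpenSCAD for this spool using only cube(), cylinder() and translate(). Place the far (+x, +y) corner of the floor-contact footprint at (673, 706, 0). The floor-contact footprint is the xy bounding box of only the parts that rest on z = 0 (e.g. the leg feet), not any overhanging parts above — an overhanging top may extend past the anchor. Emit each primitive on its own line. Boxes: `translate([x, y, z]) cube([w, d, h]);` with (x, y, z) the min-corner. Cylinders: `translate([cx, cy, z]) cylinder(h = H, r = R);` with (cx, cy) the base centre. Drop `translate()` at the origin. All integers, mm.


translate([551, 584, 0]) cylinder(h = 9, r = 122);
translate([551, 584, 9]) cylinder(h = 261, r = 17);
translate([551, 584, 270]) cylinder(h = 9, r = 122);


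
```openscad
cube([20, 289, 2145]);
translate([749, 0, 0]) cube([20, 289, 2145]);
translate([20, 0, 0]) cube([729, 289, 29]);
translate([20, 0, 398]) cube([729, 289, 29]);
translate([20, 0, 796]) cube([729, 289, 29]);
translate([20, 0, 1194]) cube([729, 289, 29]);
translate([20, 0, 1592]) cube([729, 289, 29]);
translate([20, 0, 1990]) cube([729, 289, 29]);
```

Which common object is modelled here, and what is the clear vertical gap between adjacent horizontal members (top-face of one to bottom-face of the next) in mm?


A bookshelf. The clear shelf gap is 369 mm.

Two tall side panels with 6 horizontal boards between them — a bookshelf. The first two shelf undersides are at z = 0 and z = 398; with shelf thickness 29, the clear gap is 398 − 0 − 29 = 369 mm.


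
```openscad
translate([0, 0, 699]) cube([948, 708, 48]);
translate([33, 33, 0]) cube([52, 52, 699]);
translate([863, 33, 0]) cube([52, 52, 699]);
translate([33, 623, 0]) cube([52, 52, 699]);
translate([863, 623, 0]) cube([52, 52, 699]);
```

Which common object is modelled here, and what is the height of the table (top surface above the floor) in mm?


A table. The table height is 747 mm.

A 948×708×48 slab sits at z = 699 on four 52 mm square posts — a table. The top surface is at 699 + 48 = 747 mm.


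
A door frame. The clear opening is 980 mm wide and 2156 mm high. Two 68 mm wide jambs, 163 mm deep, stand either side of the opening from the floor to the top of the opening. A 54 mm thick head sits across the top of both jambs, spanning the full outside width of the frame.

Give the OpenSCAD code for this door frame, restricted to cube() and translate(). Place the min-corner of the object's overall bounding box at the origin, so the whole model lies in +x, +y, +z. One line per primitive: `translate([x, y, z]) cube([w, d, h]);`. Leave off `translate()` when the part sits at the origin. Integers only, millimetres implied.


cube([68, 163, 2156]);
translate([1048, 0, 0]) cube([68, 163, 2156]);
translate([0, 0, 2156]) cube([1116, 163, 54]);
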